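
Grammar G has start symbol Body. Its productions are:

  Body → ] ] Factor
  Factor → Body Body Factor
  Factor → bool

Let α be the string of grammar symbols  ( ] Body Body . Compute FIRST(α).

{ ( }

( is a terminal; add {(} and stop.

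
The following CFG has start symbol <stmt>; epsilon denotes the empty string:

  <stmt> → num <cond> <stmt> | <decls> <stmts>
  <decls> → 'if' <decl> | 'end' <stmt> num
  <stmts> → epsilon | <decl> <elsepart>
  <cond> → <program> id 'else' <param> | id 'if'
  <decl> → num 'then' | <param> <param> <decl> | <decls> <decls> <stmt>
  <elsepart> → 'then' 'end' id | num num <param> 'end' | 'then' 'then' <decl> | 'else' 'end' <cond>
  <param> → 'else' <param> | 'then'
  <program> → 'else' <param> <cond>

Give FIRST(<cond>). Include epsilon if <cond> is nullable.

From <cond> → <program> id 'else' <param>: add FIRST(<program>) = { 'else' }.
<cond> → id 'if' contributes {id}.
Union: FIRST(<cond>) = { 'else', id }.

{ 'else', id }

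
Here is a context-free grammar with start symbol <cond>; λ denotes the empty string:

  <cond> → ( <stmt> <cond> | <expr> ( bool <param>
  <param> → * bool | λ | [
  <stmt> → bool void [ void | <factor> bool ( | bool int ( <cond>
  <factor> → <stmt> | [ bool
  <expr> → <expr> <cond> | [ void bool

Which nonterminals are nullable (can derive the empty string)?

{ <param> }

Directly nullable (have an λ-production): <param>.
No other nonterminal has a production whose RHS symbols are all nullable.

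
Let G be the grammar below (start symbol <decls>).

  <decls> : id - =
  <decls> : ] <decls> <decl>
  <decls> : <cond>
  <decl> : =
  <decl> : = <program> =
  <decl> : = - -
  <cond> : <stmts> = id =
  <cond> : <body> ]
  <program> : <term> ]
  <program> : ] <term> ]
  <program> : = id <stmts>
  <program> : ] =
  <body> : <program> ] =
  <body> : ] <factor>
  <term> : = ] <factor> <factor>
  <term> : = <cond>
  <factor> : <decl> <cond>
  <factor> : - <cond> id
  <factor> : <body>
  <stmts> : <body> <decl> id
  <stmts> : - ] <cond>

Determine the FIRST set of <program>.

{ =, ] }

From <program> : <term> ]: add FIRST(<term>) = { = }.
<program> : ] <term> ] contributes {]}.
<program> : = id <stmts> contributes {=}.
<program> : ] = contributes {]}.
Union: FIRST(<program>) = { =, ] }.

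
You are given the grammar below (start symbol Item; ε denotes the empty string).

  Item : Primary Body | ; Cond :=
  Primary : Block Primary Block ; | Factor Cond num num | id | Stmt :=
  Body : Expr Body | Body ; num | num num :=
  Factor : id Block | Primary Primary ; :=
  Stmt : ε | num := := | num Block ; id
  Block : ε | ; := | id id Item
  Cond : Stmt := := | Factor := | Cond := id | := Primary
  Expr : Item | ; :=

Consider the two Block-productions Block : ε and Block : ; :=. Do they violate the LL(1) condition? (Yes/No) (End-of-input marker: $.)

FIRST(ε) = { ε } and FIRST(; :=) = { ; }.
The first alternative is nullable and FOLLOW(Block) = { :=, ;, id, num } shares ; with FIRST of the second — conflict.

Yes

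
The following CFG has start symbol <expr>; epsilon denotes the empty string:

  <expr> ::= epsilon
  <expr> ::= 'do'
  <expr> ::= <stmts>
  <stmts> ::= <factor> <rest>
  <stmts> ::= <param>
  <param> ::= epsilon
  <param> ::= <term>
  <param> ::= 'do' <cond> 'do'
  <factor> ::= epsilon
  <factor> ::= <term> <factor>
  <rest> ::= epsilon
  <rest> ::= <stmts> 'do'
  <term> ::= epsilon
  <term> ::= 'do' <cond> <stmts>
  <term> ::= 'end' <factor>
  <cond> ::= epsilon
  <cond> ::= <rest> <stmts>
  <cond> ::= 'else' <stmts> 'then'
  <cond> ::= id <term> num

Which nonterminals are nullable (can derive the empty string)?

Directly nullable (have an epsilon-production): <expr>, <param>, <factor>, <rest>, <term>, <cond>.
<stmts> ::= <factor> <rest> with every symbol nullable, so <stmts> is nullable.

{ <cond>, <expr>, <factor>, <param>, <rest>, <stmts>, <term> }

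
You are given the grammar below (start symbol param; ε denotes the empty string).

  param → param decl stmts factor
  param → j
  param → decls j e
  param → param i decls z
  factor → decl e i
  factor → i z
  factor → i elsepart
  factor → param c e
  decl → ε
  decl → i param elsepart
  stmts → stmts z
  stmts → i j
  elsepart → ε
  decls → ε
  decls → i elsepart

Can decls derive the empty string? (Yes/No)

decls has an ε-production, so decls ⇒ ε.

Yes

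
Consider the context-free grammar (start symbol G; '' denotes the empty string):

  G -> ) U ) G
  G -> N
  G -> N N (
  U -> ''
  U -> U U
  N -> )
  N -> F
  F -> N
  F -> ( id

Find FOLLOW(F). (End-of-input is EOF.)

In N -> F: F is at the end, add FOLLOW(N) = { EOF, (, ) }.
Union: FOLLOW(F) = { EOF, (, ) }.

{ EOF, (, ) }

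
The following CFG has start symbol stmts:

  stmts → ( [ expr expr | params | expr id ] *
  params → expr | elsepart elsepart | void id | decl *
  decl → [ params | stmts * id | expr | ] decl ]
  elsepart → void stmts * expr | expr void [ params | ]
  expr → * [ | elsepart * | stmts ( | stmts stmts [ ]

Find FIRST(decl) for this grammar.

decl → [ params contributes {[}.
From decl → stmts * id: add FIRST(stmts) = { (, *, [, ], void }.
From decl → expr: add FIRST(expr) = { (, *, [, ], void }.
decl → ] decl ] contributes {]}.
Union: FIRST(decl) = { (, *, [, ], void }.

{ (, *, [, ], void }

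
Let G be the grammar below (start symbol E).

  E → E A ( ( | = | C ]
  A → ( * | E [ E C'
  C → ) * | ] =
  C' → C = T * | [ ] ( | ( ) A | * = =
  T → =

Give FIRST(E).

{ ), =, ] }

From E → E A ( (: add FIRST(E) = { ), =, ] }.
E → = contributes {=}.
From E → C ]: add FIRST(C) = { ), ] }.
Union: FIRST(E) = { ), =, ] }.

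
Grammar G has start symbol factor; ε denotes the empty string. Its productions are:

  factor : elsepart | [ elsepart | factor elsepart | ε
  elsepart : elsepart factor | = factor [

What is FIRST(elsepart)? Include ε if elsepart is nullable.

From elsepart : elsepart factor: add FIRST(elsepart) = { = }.
elsepart : = factor [ contributes {=}.
Union: FIRST(elsepart) = { = }.

{ = }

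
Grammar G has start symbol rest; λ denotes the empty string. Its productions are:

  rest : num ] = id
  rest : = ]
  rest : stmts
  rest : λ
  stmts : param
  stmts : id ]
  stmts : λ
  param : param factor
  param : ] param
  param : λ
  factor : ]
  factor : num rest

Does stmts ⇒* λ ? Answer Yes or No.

Yes

stmts has an λ-production, so stmts ⇒ λ.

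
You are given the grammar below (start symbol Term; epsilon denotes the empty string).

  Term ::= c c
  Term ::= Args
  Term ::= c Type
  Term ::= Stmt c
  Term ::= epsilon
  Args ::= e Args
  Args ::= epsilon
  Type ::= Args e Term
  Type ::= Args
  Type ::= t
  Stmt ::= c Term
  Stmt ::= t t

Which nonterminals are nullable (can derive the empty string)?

{ Args, Term, Type }

Directly nullable (have an epsilon-production): Term, Args.
Type ::= Args with every symbol nullable, so Type is nullable.
No other nonterminal has a production whose RHS symbols are all nullable.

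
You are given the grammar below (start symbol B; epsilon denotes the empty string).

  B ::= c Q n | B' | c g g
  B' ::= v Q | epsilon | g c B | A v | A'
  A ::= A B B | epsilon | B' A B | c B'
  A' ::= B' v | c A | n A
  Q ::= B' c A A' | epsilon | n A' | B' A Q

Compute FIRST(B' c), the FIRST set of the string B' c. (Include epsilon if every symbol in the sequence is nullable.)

{ c, g, n, v }

Add FIRST(B')\{epsilon} = { c, g, n, v }; B' is nullable, continue.
c is a terminal; add {c} and stop.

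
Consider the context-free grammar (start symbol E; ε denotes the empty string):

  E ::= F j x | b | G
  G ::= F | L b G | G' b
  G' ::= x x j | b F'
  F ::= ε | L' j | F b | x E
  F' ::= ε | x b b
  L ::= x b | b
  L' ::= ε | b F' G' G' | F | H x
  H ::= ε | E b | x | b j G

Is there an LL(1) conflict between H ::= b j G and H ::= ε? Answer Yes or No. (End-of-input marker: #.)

FIRST(b j G) = { b } and FIRST(ε) = { ε }.
The second is nullable but FOLLOW(H) = { x } is disjoint from FIRST of the first.

No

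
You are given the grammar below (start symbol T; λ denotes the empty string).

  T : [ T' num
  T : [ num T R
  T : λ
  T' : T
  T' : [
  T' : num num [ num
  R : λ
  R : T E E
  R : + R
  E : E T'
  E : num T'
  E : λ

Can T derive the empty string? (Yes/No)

Yes

T has an λ-production, so T ⇒ λ.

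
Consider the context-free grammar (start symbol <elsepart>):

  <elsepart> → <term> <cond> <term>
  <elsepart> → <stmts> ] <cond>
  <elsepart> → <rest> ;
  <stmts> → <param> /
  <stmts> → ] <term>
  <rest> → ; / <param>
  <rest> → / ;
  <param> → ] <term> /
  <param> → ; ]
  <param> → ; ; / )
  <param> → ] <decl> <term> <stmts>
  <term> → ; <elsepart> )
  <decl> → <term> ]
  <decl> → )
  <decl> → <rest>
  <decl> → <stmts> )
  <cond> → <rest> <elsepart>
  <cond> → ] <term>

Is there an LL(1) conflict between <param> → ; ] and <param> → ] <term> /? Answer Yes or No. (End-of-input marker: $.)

FIRST(; ]) = { ; } and FIRST(] <term> /) = { ] }.
The FIRST sets are disjoint and neither alternative is nullable — no conflict.

No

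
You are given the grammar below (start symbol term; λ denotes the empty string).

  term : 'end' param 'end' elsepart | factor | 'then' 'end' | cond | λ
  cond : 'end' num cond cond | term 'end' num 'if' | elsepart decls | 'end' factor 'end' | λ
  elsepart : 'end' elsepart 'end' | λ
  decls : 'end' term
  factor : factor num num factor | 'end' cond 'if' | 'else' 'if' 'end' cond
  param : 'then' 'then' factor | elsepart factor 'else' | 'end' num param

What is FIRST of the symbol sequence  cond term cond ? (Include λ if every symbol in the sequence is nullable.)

{ 'else', 'end', 'then', λ }

Add FIRST(cond)\{λ} = { 'else', 'end', 'then' }; cond is nullable, continue.
Add FIRST(term)\{λ} = { 'else', 'end', 'then' }; term is nullable, continue.
Add FIRST(cond)\{λ} = { 'else', 'end', 'then' }; cond is nullable, continue.
Every symbol is nullable, so include λ.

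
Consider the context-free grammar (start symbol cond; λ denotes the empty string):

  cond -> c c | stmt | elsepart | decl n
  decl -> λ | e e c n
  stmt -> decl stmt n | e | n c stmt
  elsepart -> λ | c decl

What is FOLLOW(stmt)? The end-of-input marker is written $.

In cond -> stmt: stmt is at the end, add FOLLOW(cond) = { $ }.
In stmt -> decl stmt n: add FIRST(n) = { n }.
In stmt -> n c stmt: stmt is at the end, add FOLLOW(stmt) = { $, n }.
Union: FOLLOW(stmt) = { $, n }.

{ $, n }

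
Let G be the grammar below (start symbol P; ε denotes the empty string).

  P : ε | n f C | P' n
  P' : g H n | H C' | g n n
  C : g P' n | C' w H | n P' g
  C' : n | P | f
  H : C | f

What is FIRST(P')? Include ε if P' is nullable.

{ f, g, n, w }

P' : g H n contributes {g}.
From P' : H C': add FIRST(H) = { f, g, n, w }.
P' : g n n contributes {g}.
Union: FIRST(P') = { f, g, n, w }.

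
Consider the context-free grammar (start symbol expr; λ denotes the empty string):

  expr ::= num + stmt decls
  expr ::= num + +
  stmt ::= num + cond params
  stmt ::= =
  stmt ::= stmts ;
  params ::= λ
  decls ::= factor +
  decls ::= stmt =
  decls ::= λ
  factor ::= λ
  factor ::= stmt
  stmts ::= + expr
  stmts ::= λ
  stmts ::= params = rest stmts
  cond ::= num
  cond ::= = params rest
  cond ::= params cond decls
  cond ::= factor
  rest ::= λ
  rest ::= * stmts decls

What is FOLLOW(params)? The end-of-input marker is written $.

In stmt ::= num + cond params: params is at the end, add FOLLOW(stmt) = { $, +, ;, =, num }.
In stmts ::= params = rest stmts: add FIRST(= rest stmts) = { = }.
In cond ::= = params rest: add FIRST(rest)\{λ} = { * }.
  Since rest is nullable, also add FOLLOW(cond) = { $, +, ;, =, num }.
In cond ::= params cond decls: add FIRST(cond decls)\{λ} = { +, ;, =, num }.
  Since cond decls is nullable, also add FOLLOW(cond) = { $, +, ;, =, num }.
Union: FOLLOW(params) = { $, *, +, ;, =, num }.

{ $, *, +, ;, =, num }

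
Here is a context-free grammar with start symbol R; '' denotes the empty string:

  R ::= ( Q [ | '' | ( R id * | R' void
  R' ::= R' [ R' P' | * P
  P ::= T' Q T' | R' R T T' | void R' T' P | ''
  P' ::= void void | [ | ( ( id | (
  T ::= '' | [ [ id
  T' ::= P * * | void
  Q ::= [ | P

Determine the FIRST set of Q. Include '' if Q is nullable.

Q ::= [ contributes {[}.
From Q ::= P: add FIRST(P) = { *, void, '' } (including '' since P is nullable).
Union: FIRST(Q) = { *, [, void, '' }.

{ *, [, void, '' }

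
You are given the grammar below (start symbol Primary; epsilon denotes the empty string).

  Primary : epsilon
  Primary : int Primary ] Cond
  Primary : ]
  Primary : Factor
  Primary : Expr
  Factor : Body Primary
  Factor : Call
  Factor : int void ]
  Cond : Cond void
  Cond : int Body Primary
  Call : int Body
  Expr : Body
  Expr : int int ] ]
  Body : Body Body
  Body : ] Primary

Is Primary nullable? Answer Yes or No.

Yes

Primary has an epsilon-production, so Primary ⇒ epsilon.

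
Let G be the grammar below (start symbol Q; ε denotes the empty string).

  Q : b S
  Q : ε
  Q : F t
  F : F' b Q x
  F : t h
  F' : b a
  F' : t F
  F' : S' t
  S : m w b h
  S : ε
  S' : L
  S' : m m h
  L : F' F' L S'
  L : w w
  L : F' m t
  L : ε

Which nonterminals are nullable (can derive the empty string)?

Directly nullable (have an ε-production): Q, S, L.
S' : L with every symbol nullable, so S' is nullable.
No other nonterminal has a production whose RHS symbols are all nullable.

{ L, Q, S, S' }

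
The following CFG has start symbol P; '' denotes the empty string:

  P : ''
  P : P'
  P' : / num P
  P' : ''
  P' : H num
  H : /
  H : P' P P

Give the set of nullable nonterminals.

{ H, P, P' }

Directly nullable (have an ''-production): P, P'.
H : P' P P with every symbol nullable, so H is nullable.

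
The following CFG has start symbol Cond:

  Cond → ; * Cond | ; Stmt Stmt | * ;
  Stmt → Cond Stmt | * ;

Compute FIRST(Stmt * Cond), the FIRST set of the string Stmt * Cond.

Add FIRST(Stmt) = { *, ; }; Stmt is not nullable, stop.

{ *, ; }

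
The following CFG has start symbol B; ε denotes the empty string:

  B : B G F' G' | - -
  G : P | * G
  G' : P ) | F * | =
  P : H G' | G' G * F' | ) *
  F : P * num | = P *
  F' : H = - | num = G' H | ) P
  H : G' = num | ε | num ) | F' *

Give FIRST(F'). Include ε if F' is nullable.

From F' : H = -: H nullable, take FIRST(H) ∪ {=} = { ), =, num }.
F' : num = G' H contributes {num}.
F' : ) P contributes {)}.
Union: FIRST(F') = { ), =, num }.

{ ), =, num }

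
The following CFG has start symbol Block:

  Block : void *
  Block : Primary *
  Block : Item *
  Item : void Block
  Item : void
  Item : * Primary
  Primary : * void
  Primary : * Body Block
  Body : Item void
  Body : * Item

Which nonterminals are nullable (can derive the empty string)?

{ } (none)

No nonterminal has an empty production or an RHS whose symbols are all nullable.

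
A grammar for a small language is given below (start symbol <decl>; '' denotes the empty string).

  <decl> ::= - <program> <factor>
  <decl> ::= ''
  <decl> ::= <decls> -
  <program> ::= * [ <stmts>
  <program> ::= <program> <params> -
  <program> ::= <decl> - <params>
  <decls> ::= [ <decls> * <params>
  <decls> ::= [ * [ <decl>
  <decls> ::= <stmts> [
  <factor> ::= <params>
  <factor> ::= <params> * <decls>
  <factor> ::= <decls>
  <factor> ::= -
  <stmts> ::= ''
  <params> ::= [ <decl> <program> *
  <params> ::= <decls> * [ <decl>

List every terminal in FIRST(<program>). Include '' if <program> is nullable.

<program> ::= * [ <stmts> contributes {*}.
From <program> ::= <program> <params> -: add FIRST(<program>) = { *, -, [ }.
From <program> ::= <decl> - <params>: <decl> nullable, take FIRST(<decl>) ∪ {-} = { -, [ }.
Union: FIRST(<program>) = { *, -, [ }.

{ *, -, [ }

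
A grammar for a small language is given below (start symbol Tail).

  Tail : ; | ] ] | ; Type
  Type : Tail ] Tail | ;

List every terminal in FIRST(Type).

{ ;, ] }

From Type : Tail ] Tail: add FIRST(Tail) = { ;, ] }.
Type : ; contributes {;}.
Union: FIRST(Type) = { ;, ] }.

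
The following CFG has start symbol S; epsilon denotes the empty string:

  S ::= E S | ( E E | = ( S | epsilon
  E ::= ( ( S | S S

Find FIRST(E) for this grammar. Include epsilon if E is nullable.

{ (, =, epsilon }

E ::= ( ( S contributes {(}.
From E ::= S S: S, S nullable, take FIRST(S) ∪ FIRST(S) = { (, = }; also epsilon since the whole RHS is nullable.
Union: FIRST(E) = { (, =, epsilon }.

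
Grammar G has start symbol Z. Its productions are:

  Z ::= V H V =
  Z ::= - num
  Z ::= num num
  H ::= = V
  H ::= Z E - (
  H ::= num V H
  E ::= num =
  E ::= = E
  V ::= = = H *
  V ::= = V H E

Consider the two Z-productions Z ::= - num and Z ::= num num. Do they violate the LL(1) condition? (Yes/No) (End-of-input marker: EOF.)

FIRST(- num) = { - } and FIRST(num num) = { num }.
The FIRST sets are disjoint and neither alternative is nullable — no conflict.

No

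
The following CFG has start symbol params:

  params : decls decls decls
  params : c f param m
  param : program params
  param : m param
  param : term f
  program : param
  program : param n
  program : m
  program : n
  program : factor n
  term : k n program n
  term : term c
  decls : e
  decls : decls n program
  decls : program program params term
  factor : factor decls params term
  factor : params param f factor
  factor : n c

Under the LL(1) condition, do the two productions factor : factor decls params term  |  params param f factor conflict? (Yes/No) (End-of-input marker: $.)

FIRST(factor decls params term) = { c, e, k, m, n } and FIRST(params param f factor) = { c, e, k, m, n }.
Both contain c, so the two alternatives are not disjoint — LL(1) conflict.

Yes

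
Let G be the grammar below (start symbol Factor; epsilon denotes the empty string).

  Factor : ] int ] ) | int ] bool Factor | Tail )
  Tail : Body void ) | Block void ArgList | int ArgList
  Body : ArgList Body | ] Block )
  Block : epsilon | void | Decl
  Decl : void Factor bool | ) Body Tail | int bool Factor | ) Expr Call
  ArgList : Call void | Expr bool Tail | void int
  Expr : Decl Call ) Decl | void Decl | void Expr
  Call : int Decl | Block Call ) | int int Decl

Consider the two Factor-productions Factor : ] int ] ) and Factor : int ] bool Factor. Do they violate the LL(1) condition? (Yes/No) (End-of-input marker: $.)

FIRST(] int ] )) = { ] } and FIRST(int ] bool Factor) = { int }.
The FIRST sets are disjoint and neither alternative is nullable — no conflict.

No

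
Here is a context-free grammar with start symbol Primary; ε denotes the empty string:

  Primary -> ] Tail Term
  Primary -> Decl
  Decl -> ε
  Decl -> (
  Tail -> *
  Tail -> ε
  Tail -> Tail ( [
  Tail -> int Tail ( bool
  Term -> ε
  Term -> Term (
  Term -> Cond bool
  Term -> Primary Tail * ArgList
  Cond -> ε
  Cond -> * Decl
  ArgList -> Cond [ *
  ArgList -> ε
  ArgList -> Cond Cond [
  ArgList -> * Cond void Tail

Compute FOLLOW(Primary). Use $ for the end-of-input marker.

{ $, (, *, int }

Primary is the start symbol, so $ ∈ FOLLOW(Primary).
In Term -> Primary Tail * ArgList: add FIRST(Tail * ArgList) = { (, *, int }.
Union: FOLLOW(Primary) = { $, (, *, int }.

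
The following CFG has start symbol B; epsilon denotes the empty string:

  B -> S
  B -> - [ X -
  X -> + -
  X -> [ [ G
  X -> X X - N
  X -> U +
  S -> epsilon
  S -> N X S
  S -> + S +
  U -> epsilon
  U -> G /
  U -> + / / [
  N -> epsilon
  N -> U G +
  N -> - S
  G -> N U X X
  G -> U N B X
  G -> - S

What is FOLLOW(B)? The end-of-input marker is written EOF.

B is the start symbol, so EOF ∈ FOLLOW(B).
In G -> U N B X: add FIRST(X) = { +, -, [ }.
Union: FOLLOW(B) = { EOF, +, -, [ }.

{ EOF, +, -, [ }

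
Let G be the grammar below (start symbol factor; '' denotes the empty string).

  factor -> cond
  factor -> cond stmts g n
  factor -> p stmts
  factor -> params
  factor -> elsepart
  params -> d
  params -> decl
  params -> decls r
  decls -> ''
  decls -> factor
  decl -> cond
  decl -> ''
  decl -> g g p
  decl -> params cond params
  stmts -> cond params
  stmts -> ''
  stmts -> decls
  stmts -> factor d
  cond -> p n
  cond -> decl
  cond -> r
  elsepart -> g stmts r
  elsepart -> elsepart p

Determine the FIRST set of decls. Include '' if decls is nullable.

decls -> '' contributes ''.
From decls -> factor: add FIRST(factor) = { d, g, p, r, '' } (including '' since factor is nullable).
Union: FIRST(decls) = { d, g, p, r, '' }.

{ d, g, p, r, '' }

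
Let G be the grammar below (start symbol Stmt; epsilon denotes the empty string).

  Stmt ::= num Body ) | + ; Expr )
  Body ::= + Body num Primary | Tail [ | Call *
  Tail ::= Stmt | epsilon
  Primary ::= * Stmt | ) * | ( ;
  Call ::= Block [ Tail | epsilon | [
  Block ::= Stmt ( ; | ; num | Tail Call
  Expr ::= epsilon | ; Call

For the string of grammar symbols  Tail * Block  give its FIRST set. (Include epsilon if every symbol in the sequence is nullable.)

Add FIRST(Tail)\{epsilon} = { +, num }; Tail is nullable, continue.
* is a terminal; add {*} and stop.

{ *, +, num }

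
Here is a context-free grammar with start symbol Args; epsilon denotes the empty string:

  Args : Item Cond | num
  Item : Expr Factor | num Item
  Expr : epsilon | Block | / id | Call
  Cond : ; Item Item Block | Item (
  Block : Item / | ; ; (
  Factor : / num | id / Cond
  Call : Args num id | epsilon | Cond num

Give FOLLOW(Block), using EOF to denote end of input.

In Expr : Block: Block is at the end, add FOLLOW(Expr) = { /, id }.
In Cond : ; Item Item Block: Block is at the end, add FOLLOW(Cond) = { EOF, (, /, ;, id, num }.
Union: FOLLOW(Block) = { EOF, (, /, ;, id, num }.

{ EOF, (, /, ;, id, num }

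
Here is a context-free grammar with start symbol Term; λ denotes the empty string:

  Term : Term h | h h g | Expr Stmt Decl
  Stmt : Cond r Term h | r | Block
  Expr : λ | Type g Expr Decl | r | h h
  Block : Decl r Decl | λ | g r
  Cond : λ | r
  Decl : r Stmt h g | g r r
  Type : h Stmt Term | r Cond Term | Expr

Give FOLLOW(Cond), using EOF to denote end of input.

In Stmt : Cond r Term h: add FIRST(r Term h) = { r }.
In Type : r Cond Term: add FIRST(Term) = { g, h, r }.
Union: FOLLOW(Cond) = { g, h, r }.

{ g, h, r }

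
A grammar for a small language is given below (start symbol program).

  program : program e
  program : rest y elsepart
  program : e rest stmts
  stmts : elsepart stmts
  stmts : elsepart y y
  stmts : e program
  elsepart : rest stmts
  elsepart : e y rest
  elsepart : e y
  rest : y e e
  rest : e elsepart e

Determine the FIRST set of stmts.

From stmts : elsepart stmts: add FIRST(elsepart) = { e, y }.
From stmts : elsepart y y: add FIRST(elsepart) = { e, y }.
stmts : e program contributes {e}.
Union: FIRST(stmts) = { e, y }.

{ e, y }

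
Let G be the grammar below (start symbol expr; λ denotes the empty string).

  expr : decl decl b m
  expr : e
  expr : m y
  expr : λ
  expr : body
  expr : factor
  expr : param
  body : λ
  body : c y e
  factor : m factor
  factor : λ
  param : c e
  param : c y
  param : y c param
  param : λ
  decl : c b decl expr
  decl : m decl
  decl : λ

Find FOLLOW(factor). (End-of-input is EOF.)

In expr : factor: factor is at the end, add FOLLOW(expr) = { EOF, b, c, e, m, y }.
In factor : m factor: factor is at the end, add FOLLOW(factor) = { EOF, b, c, e, m, y }.
Union: FOLLOW(factor) = { EOF, b, c, e, m, y }.

{ EOF, b, c, e, m, y }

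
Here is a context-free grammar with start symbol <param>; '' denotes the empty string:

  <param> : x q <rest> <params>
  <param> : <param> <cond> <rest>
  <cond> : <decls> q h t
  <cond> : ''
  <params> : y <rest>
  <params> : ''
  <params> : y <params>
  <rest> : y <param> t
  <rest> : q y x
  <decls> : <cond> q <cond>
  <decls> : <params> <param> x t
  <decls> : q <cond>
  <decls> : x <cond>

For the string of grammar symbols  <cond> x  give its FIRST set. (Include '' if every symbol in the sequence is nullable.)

Add FIRST(<cond>)\{''} = { q, x, y }; <cond> is nullable, continue.
x is a terminal; add {x} and stop.

{ q, x, y }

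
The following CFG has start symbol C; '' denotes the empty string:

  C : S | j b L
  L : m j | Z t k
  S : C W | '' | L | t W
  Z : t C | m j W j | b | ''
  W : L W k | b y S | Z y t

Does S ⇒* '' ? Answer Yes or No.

S has an ''-production, so S ⇒ ''.

Yes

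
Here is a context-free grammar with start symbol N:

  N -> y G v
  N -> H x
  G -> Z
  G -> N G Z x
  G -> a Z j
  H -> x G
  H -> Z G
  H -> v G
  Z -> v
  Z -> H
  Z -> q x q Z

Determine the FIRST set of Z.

{ q, v, x }

Z -> v contributes {v}.
From Z -> H: add FIRST(H) = { q, v, x }.
Z -> q x q Z contributes {q}.
Union: FIRST(Z) = { q, v, x }.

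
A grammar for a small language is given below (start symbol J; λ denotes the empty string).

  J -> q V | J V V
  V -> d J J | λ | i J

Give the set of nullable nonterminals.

{ V }

Directly nullable (have an λ-production): V.
No other nonterminal has a production whose RHS symbols are all nullable.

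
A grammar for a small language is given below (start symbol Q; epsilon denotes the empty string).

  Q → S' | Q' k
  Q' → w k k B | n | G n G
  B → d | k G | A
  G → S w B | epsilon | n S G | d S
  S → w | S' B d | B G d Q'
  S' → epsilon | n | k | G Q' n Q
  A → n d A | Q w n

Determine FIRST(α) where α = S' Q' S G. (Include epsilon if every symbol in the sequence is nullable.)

{ d, k, n, w }

Add FIRST(S')\{epsilon} = { d, k, n, w }; S' is nullable, continue.
Add FIRST(Q') = { d, k, n, w }; Q' is not nullable, stop.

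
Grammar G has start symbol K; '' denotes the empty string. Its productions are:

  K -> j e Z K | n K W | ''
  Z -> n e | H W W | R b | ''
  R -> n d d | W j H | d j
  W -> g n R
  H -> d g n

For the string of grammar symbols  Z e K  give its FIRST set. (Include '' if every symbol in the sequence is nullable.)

Add FIRST(Z)\{''} = { d, g, n }; Z is nullable, continue.
e is a terminal; add {e} and stop.

{ d, e, g, n }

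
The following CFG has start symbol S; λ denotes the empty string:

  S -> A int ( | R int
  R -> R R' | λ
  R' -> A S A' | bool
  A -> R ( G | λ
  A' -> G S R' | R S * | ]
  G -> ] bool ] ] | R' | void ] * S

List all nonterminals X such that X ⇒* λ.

Directly nullable (have an λ-production): R, A.
No other nonterminal has a production whose RHS symbols are all nullable.

{ A, R }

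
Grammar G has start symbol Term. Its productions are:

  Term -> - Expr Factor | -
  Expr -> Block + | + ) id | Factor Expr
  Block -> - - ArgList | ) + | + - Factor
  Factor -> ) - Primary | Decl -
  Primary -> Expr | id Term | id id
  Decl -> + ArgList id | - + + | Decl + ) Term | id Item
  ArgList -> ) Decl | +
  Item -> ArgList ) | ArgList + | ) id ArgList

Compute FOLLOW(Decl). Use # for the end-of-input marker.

{ ), +, -, id }

In Factor -> Decl -: add FIRST(-) = { - }.
In Decl -> Decl + ) Term: add FIRST(+ ) Term) = { + }.
In ArgList -> ) Decl: Decl is at the end, add FOLLOW(ArgList) = { ), +, -, id }.
Union: FOLLOW(Decl) = { ), +, -, id }.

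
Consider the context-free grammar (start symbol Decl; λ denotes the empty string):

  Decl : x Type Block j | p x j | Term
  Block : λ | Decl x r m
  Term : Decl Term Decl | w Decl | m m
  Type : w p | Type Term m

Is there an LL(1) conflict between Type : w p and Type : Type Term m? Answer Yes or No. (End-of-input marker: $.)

FIRST(w p) = { w } and FIRST(Type Term m) = { w }.
Both contain w, so the two alternatives are not disjoint — LL(1) conflict.

Yes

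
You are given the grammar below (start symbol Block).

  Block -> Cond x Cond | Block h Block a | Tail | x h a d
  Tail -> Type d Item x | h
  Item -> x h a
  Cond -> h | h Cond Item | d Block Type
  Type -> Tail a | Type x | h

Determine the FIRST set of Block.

From Block -> Cond x Cond: add FIRST(Cond) = { d, h }.
From Block -> Block h Block a: add FIRST(Block) = { d, h, x }.
From Block -> Tail: add FIRST(Tail) = { h }.
Block -> x h a d contributes {x}.
Union: FIRST(Block) = { d, h, x }.

{ d, h, x }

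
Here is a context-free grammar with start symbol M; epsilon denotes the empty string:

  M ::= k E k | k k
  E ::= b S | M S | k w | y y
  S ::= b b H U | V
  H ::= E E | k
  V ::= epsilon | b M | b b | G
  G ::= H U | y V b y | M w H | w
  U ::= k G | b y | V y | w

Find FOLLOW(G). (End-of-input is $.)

In V ::= G: G is at the end, add FOLLOW(V) = { b, k, w, y }.
In U ::= k G: G is at the end, add FOLLOW(U) = { b, k, w, y }.
Union: FOLLOW(G) = { b, k, w, y }.

{ b, k, w, y }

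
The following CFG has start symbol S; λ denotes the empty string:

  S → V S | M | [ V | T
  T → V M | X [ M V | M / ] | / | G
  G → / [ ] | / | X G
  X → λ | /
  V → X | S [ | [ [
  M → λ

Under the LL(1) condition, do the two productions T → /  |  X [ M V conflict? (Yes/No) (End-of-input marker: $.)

FIRST(/) = { / } and FIRST(X [ M V) = { /, [ }.
Both contain /, so the two alternatives are not disjoint — LL(1) conflict.

Yes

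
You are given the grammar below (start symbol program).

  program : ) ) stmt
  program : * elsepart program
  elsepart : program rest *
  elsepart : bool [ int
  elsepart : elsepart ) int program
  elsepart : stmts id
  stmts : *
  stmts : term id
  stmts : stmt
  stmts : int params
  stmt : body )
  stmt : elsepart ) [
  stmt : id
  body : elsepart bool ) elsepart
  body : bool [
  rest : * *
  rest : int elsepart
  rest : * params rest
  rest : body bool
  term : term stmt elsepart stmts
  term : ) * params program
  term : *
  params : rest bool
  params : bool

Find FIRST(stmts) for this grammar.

{ ), *, bool, id, int }

stmts : * contributes {*}.
From stmts : term id: add FIRST(term) = { ), * }.
From stmts : stmt: add FIRST(stmt) = { ), *, bool, id, int }.
stmts : int params contributes {int}.
Union: FIRST(stmts) = { ), *, bool, id, int }.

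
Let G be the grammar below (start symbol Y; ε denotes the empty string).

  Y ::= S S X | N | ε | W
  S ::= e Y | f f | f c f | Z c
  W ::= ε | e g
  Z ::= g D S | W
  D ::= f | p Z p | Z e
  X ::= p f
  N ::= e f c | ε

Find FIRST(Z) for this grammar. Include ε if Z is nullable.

Z ::= g D S contributes {g}.
From Z ::= W: add FIRST(W) = { e, ε } (including ε since W is nullable).
Union: FIRST(Z) = { e, g, ε }.

{ e, g, ε }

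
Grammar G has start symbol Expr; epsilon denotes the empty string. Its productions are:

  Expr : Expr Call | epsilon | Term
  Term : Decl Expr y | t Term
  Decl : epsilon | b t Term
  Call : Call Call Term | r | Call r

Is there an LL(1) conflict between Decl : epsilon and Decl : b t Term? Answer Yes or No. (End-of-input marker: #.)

Yes

FIRST(epsilon) = { epsilon } and FIRST(b t Term) = { b }.
The first alternative is nullable and FOLLOW(Decl) = { b, r, t, y } shares b with FIRST of the second — conflict.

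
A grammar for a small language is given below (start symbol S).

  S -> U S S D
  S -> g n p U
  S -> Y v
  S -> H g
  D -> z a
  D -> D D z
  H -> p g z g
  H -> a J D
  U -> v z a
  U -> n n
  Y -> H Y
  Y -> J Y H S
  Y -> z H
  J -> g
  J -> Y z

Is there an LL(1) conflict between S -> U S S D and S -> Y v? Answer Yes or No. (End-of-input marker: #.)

No

FIRST(U S S D) = { n, v } and FIRST(Y v) = { a, g, p, z }.
The FIRST sets are disjoint and neither alternative is nullable — no conflict.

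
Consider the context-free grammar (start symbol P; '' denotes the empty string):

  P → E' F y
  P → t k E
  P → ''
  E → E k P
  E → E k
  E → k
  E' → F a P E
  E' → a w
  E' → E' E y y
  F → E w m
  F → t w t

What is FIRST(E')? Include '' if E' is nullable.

{ a, k, t }

From E' → F a P E: add FIRST(F) = { k, t }.
E' → a w contributes {a}.
From E' → E' E y y: add FIRST(E') = { a, k, t }.
Union: FIRST(E') = { a, k, t }.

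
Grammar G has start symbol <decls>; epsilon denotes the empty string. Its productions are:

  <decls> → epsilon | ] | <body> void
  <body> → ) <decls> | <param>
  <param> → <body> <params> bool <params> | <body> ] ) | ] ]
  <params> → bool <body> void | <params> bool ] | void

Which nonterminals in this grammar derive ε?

Directly nullable (have an epsilon-production): <decls>.
No other nonterminal has a production whose RHS symbols are all nullable.

{ <decls> }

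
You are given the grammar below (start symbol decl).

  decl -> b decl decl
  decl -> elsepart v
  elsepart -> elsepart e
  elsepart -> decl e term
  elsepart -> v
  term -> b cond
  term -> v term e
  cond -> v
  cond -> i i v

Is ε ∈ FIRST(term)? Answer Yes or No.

No

No nonterminal in this grammar is nullable.
No production of term has an RHS whose symbols are all nullable, so term is not nullable.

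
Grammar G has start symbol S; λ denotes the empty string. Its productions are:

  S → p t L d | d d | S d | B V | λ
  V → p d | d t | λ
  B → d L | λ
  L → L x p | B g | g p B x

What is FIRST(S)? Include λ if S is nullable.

S → p t L d contributes {p}.
S → d d contributes {d}.
From S → S d: S nullable, take FIRST(S) ∪ {d} = { d, p }.
From S → B V: B, V nullable, take FIRST(B) ∪ FIRST(V) = { d, p }; also λ since the whole RHS is nullable.
S → λ contributes λ.
Union: FIRST(S) = { d, p, λ }.

{ d, p, λ }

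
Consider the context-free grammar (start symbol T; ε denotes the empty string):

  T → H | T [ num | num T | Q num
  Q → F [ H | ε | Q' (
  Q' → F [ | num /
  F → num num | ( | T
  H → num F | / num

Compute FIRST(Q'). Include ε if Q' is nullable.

From Q' → F [: add FIRST(F) = { (, /, num }.
Q' → num / contributes {num}.
Union: FIRST(Q') = { (, /, num }.

{ (, /, num }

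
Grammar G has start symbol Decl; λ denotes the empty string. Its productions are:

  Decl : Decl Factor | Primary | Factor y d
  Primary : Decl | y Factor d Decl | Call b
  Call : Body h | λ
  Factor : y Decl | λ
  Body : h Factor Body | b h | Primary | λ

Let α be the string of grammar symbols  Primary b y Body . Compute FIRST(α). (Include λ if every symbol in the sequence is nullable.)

Add FIRST(Primary) = { b, h, y }; Primary is not nullable, stop.

{ b, h, y }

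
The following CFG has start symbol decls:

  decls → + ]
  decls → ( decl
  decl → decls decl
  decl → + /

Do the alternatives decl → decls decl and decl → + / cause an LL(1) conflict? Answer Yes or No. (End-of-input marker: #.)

FIRST(decls decl) = { (, + } and FIRST(+ /) = { + }.
Both contain +, so the two alternatives are not disjoint — LL(1) conflict.

Yes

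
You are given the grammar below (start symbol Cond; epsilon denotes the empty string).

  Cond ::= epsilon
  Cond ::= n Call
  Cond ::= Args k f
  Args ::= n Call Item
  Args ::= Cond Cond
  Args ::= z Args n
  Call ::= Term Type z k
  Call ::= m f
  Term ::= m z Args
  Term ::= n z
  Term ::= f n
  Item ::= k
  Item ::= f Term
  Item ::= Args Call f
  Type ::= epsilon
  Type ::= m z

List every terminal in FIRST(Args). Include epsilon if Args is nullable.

{ k, n, z, epsilon }

Args ::= n Call Item contributes {n}.
From Args ::= Cond Cond: Cond, Cond nullable, take FIRST(Cond) ∪ FIRST(Cond) = { k, n, z }; also epsilon since the whole RHS is nullable.
Args ::= z Args n contributes {z}.
Union: FIRST(Args) = { k, n, z, epsilon }.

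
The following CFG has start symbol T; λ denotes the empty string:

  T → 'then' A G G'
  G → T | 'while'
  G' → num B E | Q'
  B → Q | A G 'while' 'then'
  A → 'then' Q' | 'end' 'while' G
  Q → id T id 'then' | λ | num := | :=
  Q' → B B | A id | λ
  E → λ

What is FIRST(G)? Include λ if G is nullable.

From G → T: add FIRST(T) = { 'then' }.
G → 'while' contributes {'while'}.
Union: FIRST(G) = { 'then', 'while' }.

{ 'then', 'while' }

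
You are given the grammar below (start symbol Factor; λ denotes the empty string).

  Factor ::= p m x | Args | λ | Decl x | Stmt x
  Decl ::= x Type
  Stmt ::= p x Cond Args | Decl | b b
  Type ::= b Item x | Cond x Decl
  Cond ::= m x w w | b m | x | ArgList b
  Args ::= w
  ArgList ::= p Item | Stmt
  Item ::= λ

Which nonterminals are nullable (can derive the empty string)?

Directly nullable (have an λ-production): Factor, Item.
No other nonterminal has a production whose RHS symbols are all nullable.

{ Factor, Item }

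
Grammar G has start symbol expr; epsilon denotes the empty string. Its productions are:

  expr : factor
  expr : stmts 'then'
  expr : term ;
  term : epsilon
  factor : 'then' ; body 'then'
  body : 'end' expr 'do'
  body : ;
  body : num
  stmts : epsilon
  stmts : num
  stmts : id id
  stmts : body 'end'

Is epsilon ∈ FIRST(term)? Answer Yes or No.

Yes

term has an epsilon-production, so term ⇒ epsilon.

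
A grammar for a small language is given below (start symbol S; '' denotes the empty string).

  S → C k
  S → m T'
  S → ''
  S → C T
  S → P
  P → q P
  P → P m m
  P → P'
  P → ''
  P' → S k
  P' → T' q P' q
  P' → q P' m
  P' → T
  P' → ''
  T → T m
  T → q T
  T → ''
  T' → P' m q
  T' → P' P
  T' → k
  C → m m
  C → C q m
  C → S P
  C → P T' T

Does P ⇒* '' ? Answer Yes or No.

Yes

P has an ''-production, so P ⇒ ''.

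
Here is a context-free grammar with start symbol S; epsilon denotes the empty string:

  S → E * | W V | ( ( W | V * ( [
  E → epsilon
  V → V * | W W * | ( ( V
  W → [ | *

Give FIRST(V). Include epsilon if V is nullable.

From V → V *: add FIRST(V) = { (, *, [ }.
From V → W W *: add FIRST(W) = { *, [ }.
V → ( ( V contributes {(}.
Union: FIRST(V) = { (, *, [ }.

{ (, *, [ }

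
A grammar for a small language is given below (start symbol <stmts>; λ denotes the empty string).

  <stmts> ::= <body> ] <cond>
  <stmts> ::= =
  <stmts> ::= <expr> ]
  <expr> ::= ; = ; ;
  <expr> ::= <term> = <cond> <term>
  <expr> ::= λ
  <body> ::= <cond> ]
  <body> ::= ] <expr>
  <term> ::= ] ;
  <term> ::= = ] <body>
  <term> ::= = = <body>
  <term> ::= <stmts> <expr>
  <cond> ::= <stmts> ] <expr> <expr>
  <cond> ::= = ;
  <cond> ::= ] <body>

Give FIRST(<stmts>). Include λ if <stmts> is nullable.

{ ;, =, ] }

From <stmts> ::= <body> ] <cond>: add FIRST(<body>) = { ;, =, ] }.
<stmts> ::= = contributes {=}.
From <stmts> ::= <expr> ]: <expr> nullable, take FIRST(<expr>) ∪ {]} = { ;, =, ] }.
Union: FIRST(<stmts>) = { ;, =, ] }.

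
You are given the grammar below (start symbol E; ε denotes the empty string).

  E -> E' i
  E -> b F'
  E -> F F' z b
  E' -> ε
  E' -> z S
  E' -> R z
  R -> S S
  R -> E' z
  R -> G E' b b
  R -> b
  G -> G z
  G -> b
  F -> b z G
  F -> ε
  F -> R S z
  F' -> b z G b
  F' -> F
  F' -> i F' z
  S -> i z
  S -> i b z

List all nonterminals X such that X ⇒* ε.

{ E', F, F' }

Directly nullable (have an ε-production): E', F.
F' -> F with every symbol nullable, so F' is nullable.
No other nonterminal has a production whose RHS symbols are all nullable.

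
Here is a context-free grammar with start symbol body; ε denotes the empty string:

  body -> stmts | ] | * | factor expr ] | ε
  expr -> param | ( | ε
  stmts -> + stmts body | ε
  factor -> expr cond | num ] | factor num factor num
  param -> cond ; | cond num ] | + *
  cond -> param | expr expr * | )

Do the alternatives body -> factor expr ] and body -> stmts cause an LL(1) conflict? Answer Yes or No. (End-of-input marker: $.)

Yes

FIRST(factor expr ]) = { (, ), *, +, num } and FIRST(stmts) = { +, ε }.
Both contain +, so the two alternatives are not disjoint — LL(1) conflict.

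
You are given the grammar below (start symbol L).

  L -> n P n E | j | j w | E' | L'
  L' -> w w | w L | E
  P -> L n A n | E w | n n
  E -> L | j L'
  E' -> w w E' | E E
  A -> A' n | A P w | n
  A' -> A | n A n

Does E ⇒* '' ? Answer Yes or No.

No

No nonterminal in this grammar is nullable.
No production of E has an RHS whose symbols are all nullable, so E is not nullable.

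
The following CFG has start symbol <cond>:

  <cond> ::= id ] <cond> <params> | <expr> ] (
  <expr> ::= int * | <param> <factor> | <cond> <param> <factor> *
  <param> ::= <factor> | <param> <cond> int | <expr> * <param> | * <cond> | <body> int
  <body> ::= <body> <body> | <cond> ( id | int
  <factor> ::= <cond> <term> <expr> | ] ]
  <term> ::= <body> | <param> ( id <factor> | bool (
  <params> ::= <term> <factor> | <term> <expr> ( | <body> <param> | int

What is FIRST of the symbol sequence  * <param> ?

* is a terminal; add {*} and stop.

{ * }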